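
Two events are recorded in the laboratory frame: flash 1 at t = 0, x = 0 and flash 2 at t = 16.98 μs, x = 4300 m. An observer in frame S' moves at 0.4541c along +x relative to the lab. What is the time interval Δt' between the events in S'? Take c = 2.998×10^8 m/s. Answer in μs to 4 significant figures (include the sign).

Δt' ≈ 11.75 μs

γ = 1/√(1 − 0.4541²) = 1.12240
Δt' = γ(Δt − vΔx/c²) = 1.12240 × (16.98 μs − 0.4541×4300 m / (2.998×10^8 m/s))
= 1.12240 × (10.4669 μs) = 11.75 μs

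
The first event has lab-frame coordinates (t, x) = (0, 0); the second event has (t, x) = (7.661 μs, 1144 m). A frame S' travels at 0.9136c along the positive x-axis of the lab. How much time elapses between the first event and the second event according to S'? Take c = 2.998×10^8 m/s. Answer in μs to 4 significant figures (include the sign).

γ = 1/√(1 − 0.9136²) = 2.45933
Δt' = γ(Δt − vΔx/c²) = 2.45933 × (7.661 μs − 0.9136×1144 m / (2.998×10^8 m/s))
= 2.45933 × (4.17481 μs) = 10.27 μs

Δt' ≈ 10.27 μs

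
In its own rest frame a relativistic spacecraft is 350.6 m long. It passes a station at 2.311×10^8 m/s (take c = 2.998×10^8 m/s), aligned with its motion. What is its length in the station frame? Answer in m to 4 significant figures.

L ≈ 223.3 m

β = v/c = 2.311×10^8 / 2.998×10^8 = 0.770847
γ = 1/√(1 − 0.770847²) = 1.56981
Length contraction: L = L₀/γ = 350.6/1.56981 = 223.3 m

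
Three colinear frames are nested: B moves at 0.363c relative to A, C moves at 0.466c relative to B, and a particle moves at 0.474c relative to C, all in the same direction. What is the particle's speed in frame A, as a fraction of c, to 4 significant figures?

Compose boost 2: (0.466 + 0.363)/(1 + 0.466×0.363) = 0.8290/1.16916 = 0.709057
Compose boost 3: (0.474 + 0.709057)/(1 + 0.474×0.709057) = 1.18306/1.33609 = 0.8855

u ≈ 0.8855c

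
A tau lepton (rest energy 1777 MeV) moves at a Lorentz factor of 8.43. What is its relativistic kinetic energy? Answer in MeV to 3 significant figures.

γ = 8.43 (given)
K = (γ − 1)m₀c² = (8.43 − 1) × 1777 MeV = 7.4300 × 1777 MeV = 13200 MeV

K ≈ 13200 MeV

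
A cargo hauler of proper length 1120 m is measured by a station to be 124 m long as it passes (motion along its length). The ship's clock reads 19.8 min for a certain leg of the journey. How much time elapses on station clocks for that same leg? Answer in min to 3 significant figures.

Length contraction ⇒ γ = L₀/L = 1120/124 = 9.0323
Time dilation: Δt = γτ₀ = 9.0323 × 19.8 min = 179 min

Δt ≈ 179 min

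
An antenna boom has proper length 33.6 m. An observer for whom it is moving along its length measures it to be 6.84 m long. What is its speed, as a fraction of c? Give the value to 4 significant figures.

β ≈ 0.9791

γ = L₀/L = 33.6/6.84 = 4.91228
β = √(1 − 1/γ²) = 0.9791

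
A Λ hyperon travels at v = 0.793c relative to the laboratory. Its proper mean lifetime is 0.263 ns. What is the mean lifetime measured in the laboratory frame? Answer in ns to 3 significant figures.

γ = 1/√(1 − 0.793²) = 1.6414
Time dilation: Δt = γτ₀ = 1.6414 × 0.263 ns = 0.432 ns

Δt ≈ 0.432 ns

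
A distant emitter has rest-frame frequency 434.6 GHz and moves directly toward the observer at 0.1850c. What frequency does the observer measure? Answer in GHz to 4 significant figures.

f_obs ≈ 524.0 GHz

Relativistic Doppler: f_obs = f_src √((1+β)/(1−β))
= 434.6 × √(1.18500/0.815000) = 434.6 × 1.20581 = 524.0 GHz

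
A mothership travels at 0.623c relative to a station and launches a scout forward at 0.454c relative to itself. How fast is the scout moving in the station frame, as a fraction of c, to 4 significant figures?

u ≈ 0.8395c

Compose boost 2: (0.454 + 0.623)/(1 + 0.454×0.623) = 1.077/1.28284 = 0.8395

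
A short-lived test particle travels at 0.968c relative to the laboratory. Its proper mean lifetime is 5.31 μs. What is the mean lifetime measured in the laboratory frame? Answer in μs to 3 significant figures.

Δt ≈ 21.2 μs

γ = 1/√(1 − 0.968²) = 3.9849
Time dilation: Δt = γτ₀ = 3.9849 × 5.31 μs = 21.2 μs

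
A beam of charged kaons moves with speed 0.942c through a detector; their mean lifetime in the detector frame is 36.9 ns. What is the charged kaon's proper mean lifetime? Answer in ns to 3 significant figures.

τ₀ ≈ 12.4 ns

γ = 1/√(1 − 0.942²) = 2.9796
Proper time: τ₀ = Δt/γ = 36.9/2.9796 = 12.4 ns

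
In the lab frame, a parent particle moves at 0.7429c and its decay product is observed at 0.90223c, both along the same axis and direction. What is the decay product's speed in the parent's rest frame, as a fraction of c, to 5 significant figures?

u' ≈ 0.48321c

Inverse velocity addition: u' = (u − v)/(1 − uv/c²)
= (0.90223 − 0.7429)/(1 − 0.90223×0.7429) = 0.15933/0.3297333 = 0.48321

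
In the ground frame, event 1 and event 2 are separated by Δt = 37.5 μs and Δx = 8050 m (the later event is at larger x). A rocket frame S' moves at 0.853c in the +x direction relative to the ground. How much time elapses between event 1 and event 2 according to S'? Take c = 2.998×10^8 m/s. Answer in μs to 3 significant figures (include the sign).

Δt' ≈ 28.0 μs

γ = 1/√(1 − 0.853²) = 1.9160
Δt' = γ(Δt − vΔx/c²) = 1.9160 × (37.5 μs − 0.853×8050 m / (2.998×10^8 m/s))
= 1.9160 × (14.596 μs) = 28.0 μs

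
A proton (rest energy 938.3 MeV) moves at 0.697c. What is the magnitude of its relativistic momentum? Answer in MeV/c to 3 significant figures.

γ = 1/√(1 − 0.697²) = 1.3946
p = γβm₀c = 1.3946 × 0.697 × 938.3 MeV/c = 912 MeV/c

p ≈ 912 MeV/c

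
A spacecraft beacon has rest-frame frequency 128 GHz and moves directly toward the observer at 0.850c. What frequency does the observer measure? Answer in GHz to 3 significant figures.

Relativistic Doppler: f_obs = f_src √((1+β)/(1−β))
= 128 × √(1.8500/0.15000) = 128 × 3.5119 = 450 GHz

f_obs ≈ 450 GHz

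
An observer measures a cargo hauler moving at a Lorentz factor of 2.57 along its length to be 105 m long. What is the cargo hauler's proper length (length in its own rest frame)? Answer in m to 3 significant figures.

γ = 2.57 (given)
L₀ = γL = 2.57 × 105 = 270 m

L₀ ≈ 270 m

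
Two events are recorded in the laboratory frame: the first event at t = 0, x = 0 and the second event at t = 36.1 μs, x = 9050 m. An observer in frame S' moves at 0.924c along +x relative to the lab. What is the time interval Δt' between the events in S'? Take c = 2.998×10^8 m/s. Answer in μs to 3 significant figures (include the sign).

γ = 1/√(1 − 0.924²) = 2.6151
Δt' = γ(Δt − vΔx/c²) = 2.6151 × (36.1 μs − 0.924×9050 m / (2.998×10^8 m/s))
= 2.6151 × (8.2074 μs) = 21.5 μs

Δt' ≈ 21.5 μs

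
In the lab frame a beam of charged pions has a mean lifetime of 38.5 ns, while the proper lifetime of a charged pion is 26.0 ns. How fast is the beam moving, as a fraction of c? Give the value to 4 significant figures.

γ = Δt/τ₀ = 38.5/26.0 = 1.48077
β = √(1 − 1/γ²) = √(1 − 1/1.48077²) = 0.7375

β ≈ 0.7375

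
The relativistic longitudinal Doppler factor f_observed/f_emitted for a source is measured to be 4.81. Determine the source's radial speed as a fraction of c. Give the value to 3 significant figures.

f_obs/f_src = √((1+β)/(1−β)) = 4.81  ⇒  (1+β)/(1−β) = 23.136
β = |1 − D²|/(1 + D²) = |1 − 23.136|/(1 + 23.136) = 0.917

β ≈ 0.917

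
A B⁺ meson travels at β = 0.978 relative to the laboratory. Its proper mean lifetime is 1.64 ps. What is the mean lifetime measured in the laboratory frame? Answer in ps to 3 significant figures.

γ = 1/√(1 − 0.978²) = 4.7938
Time dilation: Δt = γτ₀ = 4.7938 × 1.64 ps = 7.86 ps

Δt ≈ 7.86 ps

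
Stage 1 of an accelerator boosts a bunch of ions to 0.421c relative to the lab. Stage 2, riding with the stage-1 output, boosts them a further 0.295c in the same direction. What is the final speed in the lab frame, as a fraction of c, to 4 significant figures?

Compose boost 2: (0.295 + 0.421)/(1 + 0.295×0.421) = 0.7160/1.12420 = 0.6369

u ≈ 0.6369c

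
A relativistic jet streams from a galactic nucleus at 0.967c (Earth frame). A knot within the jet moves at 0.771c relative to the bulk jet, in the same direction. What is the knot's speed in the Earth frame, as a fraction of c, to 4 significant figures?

u ≈ 0.9957c

Relativistic velocity addition: u = (u' + v)/(1 + u'v/c²)
= (0.771 + 0.967)/(1 + 0.771×0.967) = 1.738/1.74556 = 0.9957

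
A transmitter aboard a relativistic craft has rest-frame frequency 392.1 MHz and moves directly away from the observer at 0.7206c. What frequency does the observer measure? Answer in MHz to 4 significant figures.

Relativistic Doppler: f_obs = f_src √((1−β)/(1+β))
= 392.1 × √(0.279400/1.72060) = 392.1 × 0.402970 = 158.0 MHz

f_obs ≈ 158.0 MHz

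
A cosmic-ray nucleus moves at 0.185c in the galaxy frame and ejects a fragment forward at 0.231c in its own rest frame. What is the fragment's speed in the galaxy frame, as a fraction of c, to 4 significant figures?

Compose boost 2: (0.231 + 0.185)/(1 + 0.231×0.185) = 0.4160/1.04273 = 0.3990

u ≈ 0.3990c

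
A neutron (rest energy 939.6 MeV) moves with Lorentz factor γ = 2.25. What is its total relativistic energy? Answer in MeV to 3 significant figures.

γ = 2.25 (given)
E = γm₀c² = 2.25 × 939.6 MeV = 2110 MeV

E ≈ 2110 MeV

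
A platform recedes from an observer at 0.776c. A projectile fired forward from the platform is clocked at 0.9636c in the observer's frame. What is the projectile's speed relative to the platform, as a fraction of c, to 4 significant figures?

Inverse velocity addition: u' = (u − v)/(1 − uv/c²)
= (0.9636 − 0.776)/(1 − 0.9636×0.776) = 0.1876/0.252246 = 0.7437

u' ≈ 0.7437c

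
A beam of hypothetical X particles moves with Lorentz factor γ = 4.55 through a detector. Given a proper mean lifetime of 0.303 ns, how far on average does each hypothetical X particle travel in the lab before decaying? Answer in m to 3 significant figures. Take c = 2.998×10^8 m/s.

d ≈ 0.403 m

β = √(1 − 1/γ²) = √(1 − 1/4.55²) = 0.97555
Dilated lifetime: Δt = γτ₀ = 4.55 × 0.303 ns = 1.3786 ns
d = vΔt = 0.97555c × 1.3786 ns = 2.9247×10^8 m/s × 1.3786×10^-9 s = 0.403 m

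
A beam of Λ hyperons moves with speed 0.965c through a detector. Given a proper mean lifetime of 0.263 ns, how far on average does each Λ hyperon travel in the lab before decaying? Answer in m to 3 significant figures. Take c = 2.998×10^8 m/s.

d ≈ 0.290 m

γ = 1/√(1 − 0.965²) = 3.8132
Dilated lifetime: Δt = γτ₀ = 3.8132 × 0.263 ns = 1.0029 ns
d = vΔt = 0.965c × 1.0029 ns = 2.8931×10^8 m/s × 1.0029×10^-9 s = 0.290 m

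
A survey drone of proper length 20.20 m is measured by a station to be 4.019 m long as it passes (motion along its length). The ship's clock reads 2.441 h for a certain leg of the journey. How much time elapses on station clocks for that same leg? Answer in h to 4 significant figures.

Length contraction ⇒ γ = L₀/L = 20.20/4.019 = 5.02613
Time dilation: Δt = γτ₀ = 5.02613 × 2.441 h = 12.27 h

Δt ≈ 12.27 h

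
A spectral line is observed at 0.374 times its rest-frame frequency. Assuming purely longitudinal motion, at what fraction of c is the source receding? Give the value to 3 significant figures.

β ≈ 0.755

f_obs/f_src = √((1−β)/(1+β)) = 0.374  ⇒  (1−β)/(1+β) = 0.13988
β = |1 − D²|/(1 + D²) = |1 − 0.13988|/(1 + 0.13988) = 0.755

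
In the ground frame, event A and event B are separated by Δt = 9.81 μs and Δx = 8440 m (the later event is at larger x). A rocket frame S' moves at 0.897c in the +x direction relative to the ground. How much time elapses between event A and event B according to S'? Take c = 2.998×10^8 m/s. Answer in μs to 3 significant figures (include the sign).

Δt' ≈ -34.9 μs

γ = 1/√(1 − 0.897²) = 2.2623
Δt' = γ(Δt − vΔx/c²) = 2.2623 × (9.81 μs − 0.897×8440 m / (2.998×10^8 m/s))
= 2.2623 × (-15.442 μs) = -34.9 μs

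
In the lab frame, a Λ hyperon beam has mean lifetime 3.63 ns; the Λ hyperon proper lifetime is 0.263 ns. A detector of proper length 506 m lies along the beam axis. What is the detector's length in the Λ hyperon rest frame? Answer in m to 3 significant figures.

L ≈ 36.7 m

Time dilation ⇒ γ = Δt/τ₀ = 3.63/0.263 = 13.802
Length contraction: L = L₀/γ = 506/13.802 = 36.7 m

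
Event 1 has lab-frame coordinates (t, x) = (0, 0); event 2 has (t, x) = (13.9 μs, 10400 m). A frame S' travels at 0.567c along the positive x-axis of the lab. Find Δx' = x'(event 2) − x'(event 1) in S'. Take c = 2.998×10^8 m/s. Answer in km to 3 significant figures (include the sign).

Δx' ≈ 9.76 km

γ = 1/√(1 − 0.567²) = 1.2140
Δx' = γ(Δx − vΔt) = 1.2140 × (10400 m − 0.567×(2.998×10^8 m/s)×13.9×10^-6 s)
= 1.2140 × (8037.2 m) = 9.76 km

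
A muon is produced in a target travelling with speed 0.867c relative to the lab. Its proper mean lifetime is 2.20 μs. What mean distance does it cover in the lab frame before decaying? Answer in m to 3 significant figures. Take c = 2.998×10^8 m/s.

d ≈ 1150 m

γ = 1/√(1 − 0.867²) = 2.0068
Dilated lifetime: Δt = γτ₀ = 2.0068 × 2.20 μs = 4.4149 μs
d = vΔt = 0.867c × 4.4149 μs = 2.5993×10^8 m/s × 4.4149×10^-6 s = 1150 m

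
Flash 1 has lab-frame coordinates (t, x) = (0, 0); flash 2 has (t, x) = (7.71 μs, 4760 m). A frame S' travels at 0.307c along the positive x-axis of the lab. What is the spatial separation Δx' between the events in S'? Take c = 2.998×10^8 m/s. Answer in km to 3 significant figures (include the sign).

γ = 1/√(1 − 0.307²) = 1.0507
Δx' = γ(Δx − vΔt) = 1.0507 × (4760 m − 0.307×(2.998×10^8 m/s)×7.71×10^-6 s)
= 1.0507 × (4050.4 m) = 4.26 km

Δx' ≈ 4.26 km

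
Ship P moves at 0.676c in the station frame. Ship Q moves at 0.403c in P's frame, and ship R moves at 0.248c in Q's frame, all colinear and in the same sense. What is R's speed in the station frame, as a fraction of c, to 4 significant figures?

u ≈ 0.9055c

Compose boost 2: (0.403 + 0.676)/(1 + 0.403×0.676) = 1.079/1.27243 = 0.847985
Compose boost 3: (0.248 + 0.847985)/(1 + 0.248×0.847985) = 1.09599/1.21030 = 0.9055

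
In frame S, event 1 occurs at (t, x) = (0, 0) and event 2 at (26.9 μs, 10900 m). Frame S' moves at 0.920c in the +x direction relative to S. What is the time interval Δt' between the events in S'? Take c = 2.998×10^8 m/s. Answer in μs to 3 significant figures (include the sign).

γ = 1/√(1 − 0.920²) = 2.5516
Δt' = γ(Δt − vΔx/c²) = 2.5516 × (26.9 μs − 0.920×10900 m / (2.998×10^8 m/s))
= 2.5516 × (-6.5490 μs) = -16.7 μs

Δt' ≈ -16.7 μs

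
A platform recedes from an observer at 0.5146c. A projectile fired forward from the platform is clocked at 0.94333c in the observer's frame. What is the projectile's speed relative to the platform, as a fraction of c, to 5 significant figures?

Inverse velocity addition: u' = (u − v)/(1 − uv/c²)
= (0.94333 − 0.5146)/(1 − 0.94333×0.5146) = 0.42873/0.5145624 = 0.83319

u' ≈ 0.83319c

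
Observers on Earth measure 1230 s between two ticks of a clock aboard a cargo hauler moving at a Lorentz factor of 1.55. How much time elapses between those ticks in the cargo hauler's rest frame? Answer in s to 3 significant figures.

γ = 1.55 (given)
Proper time: τ₀ = Δt/γ = 1230/1.55 = 794 s

τ₀ ≈ 794 s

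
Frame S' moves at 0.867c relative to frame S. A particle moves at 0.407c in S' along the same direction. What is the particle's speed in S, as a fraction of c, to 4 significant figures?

u ≈ 0.9417c

Relativistic velocity addition: u = (u' + v)/(1 + u'v/c²)
= (0.407 + 0.867)/(1 + 0.407×0.867) = 1.274/1.35287 = 0.9417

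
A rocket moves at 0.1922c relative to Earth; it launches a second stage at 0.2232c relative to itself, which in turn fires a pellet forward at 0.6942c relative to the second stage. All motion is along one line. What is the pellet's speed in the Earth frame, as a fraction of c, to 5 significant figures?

Compose boost 2: (0.2232 + 0.1922)/(1 + 0.2232×0.1922) = 0.41540/1.042899 = 0.3983128
Compose boost 3: (0.6942 + 0.3983128)/(1 + 0.6942×0.3983128) = 1.092513/1.276509 = 0.85586

u ≈ 0.85586c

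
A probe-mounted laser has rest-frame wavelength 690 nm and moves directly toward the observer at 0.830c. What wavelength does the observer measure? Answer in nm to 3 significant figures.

λ_obs ≈ 210 nm

Relativistic Doppler: λ_obs = λ_src √((1−β)/(1+β))
= 690 × √(0.17000/1.8300) = 690 × 0.30479 = 210 nm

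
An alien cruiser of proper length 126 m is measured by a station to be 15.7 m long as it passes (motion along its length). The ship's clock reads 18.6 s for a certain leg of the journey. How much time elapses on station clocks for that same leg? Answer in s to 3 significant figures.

Length contraction ⇒ γ = L₀/L = 126/15.7 = 8.0255
Time dilation: Δt = γτ₀ = 8.0255 × 18.6 s = 149 s

Δt ≈ 149 s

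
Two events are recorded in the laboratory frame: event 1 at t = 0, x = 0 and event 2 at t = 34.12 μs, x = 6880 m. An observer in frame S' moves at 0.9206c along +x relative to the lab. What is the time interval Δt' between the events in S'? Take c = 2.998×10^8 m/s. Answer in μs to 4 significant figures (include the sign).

Δt' ≈ 33.27 μs

γ = 1/√(1 − 0.9206²) = 2.56077
Δt' = γ(Δt − vΔx/c²) = 2.56077 × (34.12 μs − 0.9206×6880 m / (2.998×10^8 m/s))
= 2.56077 × (12.9935 μs) = 33.27 μs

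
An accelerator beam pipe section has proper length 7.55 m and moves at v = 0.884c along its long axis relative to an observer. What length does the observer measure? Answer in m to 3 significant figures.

L ≈ 3.53 m

γ = 1/√(1 − 0.884²) = 2.1391
Length contraction: L = L₀/γ = 7.55/2.1391 = 3.53 m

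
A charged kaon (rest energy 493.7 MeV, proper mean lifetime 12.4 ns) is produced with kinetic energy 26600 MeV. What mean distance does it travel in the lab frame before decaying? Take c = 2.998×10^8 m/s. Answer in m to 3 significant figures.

d ≈ 204 m

γ = 1 + K/(m₀c²) = 1 + 26600/493.7 = 54.879
β = √(1 − 1/γ²) = 0.99983
Dilated lifetime: γτ₀ = 54.879 × 12.4 ns = 680.50 ns
d = βc·γτ₀ = 0.99983 × (2.998×10^8 m/s) × 6.8050×10^-7 s = 204 m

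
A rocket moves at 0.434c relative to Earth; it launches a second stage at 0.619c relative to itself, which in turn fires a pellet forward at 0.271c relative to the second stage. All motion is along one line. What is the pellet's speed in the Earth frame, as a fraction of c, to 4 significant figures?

u ≈ 0.8988c

Compose boost 2: (0.619 + 0.434)/(1 + 0.619×0.434) = 1.053/1.26865 = 0.830019
Compose boost 3: (0.271 + 0.830019)/(1 + 0.271×0.830019) = 1.10102/1.22494 = 0.8988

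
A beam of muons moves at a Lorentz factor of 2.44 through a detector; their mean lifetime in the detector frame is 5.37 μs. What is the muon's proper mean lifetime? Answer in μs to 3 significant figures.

τ₀ ≈ 2.20 μs

γ = 2.44 (given)
Proper time: τ₀ = Δt/γ = 5.37/2.44 = 2.20 μs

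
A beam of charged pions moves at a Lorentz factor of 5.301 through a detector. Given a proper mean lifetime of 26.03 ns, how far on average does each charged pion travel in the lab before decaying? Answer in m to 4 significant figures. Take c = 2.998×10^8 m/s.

β = √(1 − 1/γ²) = √(1 − 1/5.301²) = 0.982046
Dilated lifetime: Δt = γτ₀ = 5.301 × 26.03 ns = 137.985 ns
d = vΔt = 0.982046c × 137.985 ns = 2.94417×10^8 m/s × 1.37985×10^-7 s = 40.63 m

d ≈ 40.63 m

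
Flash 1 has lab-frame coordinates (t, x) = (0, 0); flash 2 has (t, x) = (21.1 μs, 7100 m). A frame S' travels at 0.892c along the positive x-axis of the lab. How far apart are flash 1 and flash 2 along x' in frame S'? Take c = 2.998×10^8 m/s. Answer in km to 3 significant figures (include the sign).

Δx' ≈ 3.22 km

γ = 1/√(1 − 0.892²) = 2.2122
Δx' = γ(Δx − vΔt) = 2.2122 × (7100 m − 0.892×(2.998×10^8 m/s)×21.1×10^-6 s)
= 2.2122 × (1457.4 m) = 3.22 km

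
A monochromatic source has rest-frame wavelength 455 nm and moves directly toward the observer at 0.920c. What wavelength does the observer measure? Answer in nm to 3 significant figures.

λ_obs ≈ 92.9 nm

Relativistic Doppler: λ_obs = λ_src √((1−β)/(1+β))
= 455 × √(0.080000/1.9200) = 455 × 0.20412 = 92.9 nm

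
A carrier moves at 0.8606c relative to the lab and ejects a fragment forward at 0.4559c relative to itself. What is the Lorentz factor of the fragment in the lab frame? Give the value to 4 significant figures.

u_lab = (0.4559 + 0.8606)/(1 + 0.4559×0.8606) = 1.3165/1.392348 = 0.9455254
γ = 1/√(1 − 0.9455254²) = 3.072

γ ≈ 3.072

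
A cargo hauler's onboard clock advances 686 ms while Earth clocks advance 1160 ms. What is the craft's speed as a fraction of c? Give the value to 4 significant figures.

γ = Δt/τ₀ = 1160/686 = 1.69096
β = √(1 − 1/γ²) = √(1 − 1/1.69096²) = 0.8064

β ≈ 0.8064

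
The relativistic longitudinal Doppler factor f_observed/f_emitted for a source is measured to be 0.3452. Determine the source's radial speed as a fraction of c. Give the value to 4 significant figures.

f_obs/f_src = √((1−β)/(1+β)) = 0.3452  ⇒  (1−β)/(1+β) = 0.119163
β = |1 − D²|/(1 + D²) = |1 − 0.119163|/(1 + 0.119163) = 0.7870

β ≈ 0.7870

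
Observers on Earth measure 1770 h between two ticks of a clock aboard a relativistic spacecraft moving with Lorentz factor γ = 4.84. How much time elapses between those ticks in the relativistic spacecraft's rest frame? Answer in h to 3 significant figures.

τ₀ ≈ 366 h

γ = 4.84 (given)
Proper time: τ₀ = Δt/γ = 1770/4.84 = 366 h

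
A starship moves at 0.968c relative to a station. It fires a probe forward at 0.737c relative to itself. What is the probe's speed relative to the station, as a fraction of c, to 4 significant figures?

Relativistic velocity addition: u = (u' + v)/(1 + u'v/c²)
= (0.737 + 0.968)/(1 + 0.737×0.968) = 1.705/1.71342 = 0.9951

u ≈ 0.9951c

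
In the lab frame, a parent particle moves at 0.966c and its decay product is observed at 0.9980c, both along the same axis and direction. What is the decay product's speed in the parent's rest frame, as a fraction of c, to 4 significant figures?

Inverse velocity addition: u' = (u − v)/(1 − uv/c²)
= (0.9980 − 0.966)/(1 − 0.9980×0.966) = 0.03200/0.0359320 = 0.8906

u' ≈ 0.8906c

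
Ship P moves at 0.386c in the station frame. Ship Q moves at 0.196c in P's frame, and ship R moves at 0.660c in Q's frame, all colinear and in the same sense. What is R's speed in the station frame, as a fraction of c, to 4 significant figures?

Compose boost 2: (0.196 + 0.386)/(1 + 0.196×0.386) = 0.5820/1.07566 = 0.541065
Compose boost 3: (0.660 + 0.541065)/(1 + 0.660×0.541065) = 1.20107/1.35710 = 0.8850

u ≈ 0.8850c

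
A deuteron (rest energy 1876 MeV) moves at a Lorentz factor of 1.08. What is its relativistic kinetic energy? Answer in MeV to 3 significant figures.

γ = 1.08 (given)
K = (γ − 1)m₀c² = (1.08 − 1) × 1876 MeV = 0.080000 × 1876 MeV = 150 MeV

K ≈ 150 MeV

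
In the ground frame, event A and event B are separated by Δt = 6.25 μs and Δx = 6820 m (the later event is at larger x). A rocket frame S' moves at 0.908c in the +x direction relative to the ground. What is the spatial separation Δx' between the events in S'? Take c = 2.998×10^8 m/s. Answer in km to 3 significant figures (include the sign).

γ = 1/√(1 − 0.908²) = 2.3868
Δx' = γ(Δx − vΔt) = 2.3868 × (6820 m − 0.908×(2.998×10^8 m/s)×6.25×10^-6 s)
= 2.3868 × (5118.6 m) = 12.2 km

Δx' ≈ 12.2 km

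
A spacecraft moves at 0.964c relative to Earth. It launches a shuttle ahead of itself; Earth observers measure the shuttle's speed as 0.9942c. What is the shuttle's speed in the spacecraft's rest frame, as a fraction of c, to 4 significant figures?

u' ≈ 0.7261c

Inverse velocity addition: u' = (u − v)/(1 − uv/c²)
= (0.9942 − 0.964)/(1 − 0.9942×0.964) = 0.03020/0.0415912 = 0.7261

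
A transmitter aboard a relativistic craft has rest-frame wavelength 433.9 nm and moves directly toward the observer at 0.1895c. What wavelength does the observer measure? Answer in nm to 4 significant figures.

Relativistic Doppler: λ_obs = λ_src √((1−β)/(1+β))
= 433.9 × √(0.810500/1.18950) = 433.9 × 0.825457 = 358.2 nm

λ_obs ≈ 358.2 nm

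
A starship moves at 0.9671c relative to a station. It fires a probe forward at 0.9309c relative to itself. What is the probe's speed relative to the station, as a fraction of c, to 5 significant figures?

Relativistic velocity addition: u = (u' + v)/(1 + u'v/c²)
= (0.9309 + 0.9671)/(1 + 0.9309×0.9671) = 1.8980/1.900273 = 0.99880

u ≈ 0.99880c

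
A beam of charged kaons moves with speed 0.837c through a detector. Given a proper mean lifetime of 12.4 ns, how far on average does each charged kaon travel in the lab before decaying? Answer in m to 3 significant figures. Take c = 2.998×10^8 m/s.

γ = 1/√(1 − 0.837²) = 1.8275
Dilated lifetime: Δt = γτ₀ = 1.8275 × 12.4 ns = 22.661 ns
d = vΔt = 0.837c × 22.661 ns = 2.5093×10^8 m/s × 2.2661×10^-8 s = 5.69 m

d ≈ 5.69 m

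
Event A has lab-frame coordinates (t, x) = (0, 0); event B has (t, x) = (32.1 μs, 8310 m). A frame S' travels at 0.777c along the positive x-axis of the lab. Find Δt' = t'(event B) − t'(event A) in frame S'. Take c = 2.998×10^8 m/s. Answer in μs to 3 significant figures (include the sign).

γ = 1/√(1 − 0.777²) = 1.5886
Δt' = γ(Δt − vΔx/c²) = 1.5886 × (32.1 μs − 0.777×8310 m / (2.998×10^8 m/s))
= 1.5886 × (10.563 μs) = 16.8 μs

Δt' ≈ 16.8 μs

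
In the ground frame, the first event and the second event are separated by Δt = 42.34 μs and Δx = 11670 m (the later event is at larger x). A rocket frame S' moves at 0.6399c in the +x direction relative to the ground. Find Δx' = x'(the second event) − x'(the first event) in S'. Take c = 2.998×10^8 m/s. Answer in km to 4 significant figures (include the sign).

Δx' ≈ 4.616 km

γ = 1/√(1 − 0.6399²) = 1.30131
Δx' = γ(Δx − vΔt) = 1.30131 × (11670 m − 0.6399×(2.998×10^8 m/s)×42.34×10^-6 s)
= 1.30131 × (3547.41 m) = 4.616 km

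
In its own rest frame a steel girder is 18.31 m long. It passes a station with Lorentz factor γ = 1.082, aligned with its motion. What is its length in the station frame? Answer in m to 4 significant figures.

γ = 1.082 (given)
Length contraction: L = L₀/γ = 18.31/1.082 = 16.92 m

L ≈ 16.92 m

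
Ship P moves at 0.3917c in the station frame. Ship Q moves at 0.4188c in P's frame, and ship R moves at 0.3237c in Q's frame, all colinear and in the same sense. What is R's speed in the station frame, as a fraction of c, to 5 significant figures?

u ≈ 0.83237c

Compose boost 2: (0.4188 + 0.3917)/(1 + 0.4188×0.3917) = 0.81050/1.164044 = 0.6962795
Compose boost 3: (0.3237 + 0.6962795)/(1 + 0.3237×0.6962795) = 1.019980/1.225386 = 0.83237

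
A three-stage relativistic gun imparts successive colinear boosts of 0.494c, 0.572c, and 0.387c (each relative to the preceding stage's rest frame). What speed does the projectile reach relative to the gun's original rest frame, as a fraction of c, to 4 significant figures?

Compose boost 2: (0.572 + 0.494)/(1 + 0.572×0.494) = 1.066/1.28257 = 0.831145
Compose boost 3: (0.387 + 0.831145)/(1 + 0.387×0.831145) = 1.21815/1.32165 = 0.9217

u ≈ 0.9217c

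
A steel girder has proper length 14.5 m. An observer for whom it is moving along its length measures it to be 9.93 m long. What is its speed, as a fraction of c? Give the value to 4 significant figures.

γ = L₀/L = 14.5/9.93 = 1.46022
β = √(1 − 1/γ²) = 0.7287

β ≈ 0.7287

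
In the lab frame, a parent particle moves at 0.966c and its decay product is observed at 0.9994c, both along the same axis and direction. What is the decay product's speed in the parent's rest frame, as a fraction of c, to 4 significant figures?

u' ≈ 0.9659c

Inverse velocity addition: u' = (u − v)/(1 − uv/c²)
= (0.9994 − 0.966)/(1 − 0.9994×0.966) = 0.03340/0.0345796 = 0.9659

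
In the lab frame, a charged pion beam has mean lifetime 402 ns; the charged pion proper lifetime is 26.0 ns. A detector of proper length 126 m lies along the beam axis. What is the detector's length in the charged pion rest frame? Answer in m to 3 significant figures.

Time dilation ⇒ γ = Δt/τ₀ = 402/26.0 = 15.462
Length contraction: L = L₀/γ = 126/15.462 = 8.15 m

L ≈ 8.15 m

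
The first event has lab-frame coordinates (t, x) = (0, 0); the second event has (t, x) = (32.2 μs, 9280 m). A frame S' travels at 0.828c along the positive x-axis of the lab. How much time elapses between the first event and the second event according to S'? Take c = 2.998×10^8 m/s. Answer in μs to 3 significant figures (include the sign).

Δt' ≈ 11.7 μs

γ = 1/√(1 − 0.828²) = 1.7834
Δt' = γ(Δt − vΔx/c²) = 1.7834 × (32.2 μs − 0.828×9280 m / (2.998×10^8 m/s))
= 1.7834 × (6.5701 μs) = 11.7 μs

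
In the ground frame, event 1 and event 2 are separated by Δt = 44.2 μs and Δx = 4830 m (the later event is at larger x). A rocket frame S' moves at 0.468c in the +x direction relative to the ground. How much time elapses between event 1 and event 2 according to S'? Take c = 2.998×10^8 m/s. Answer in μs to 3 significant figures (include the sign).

Δt' ≈ 41.5 μs

γ = 1/√(1 − 0.468²) = 1.1316
Δt' = γ(Δt − vΔx/c²) = 1.1316 × (44.2 μs − 0.468×4830 m / (2.998×10^8 m/s))
= 1.1316 × (36.660 μs) = 41.5 μs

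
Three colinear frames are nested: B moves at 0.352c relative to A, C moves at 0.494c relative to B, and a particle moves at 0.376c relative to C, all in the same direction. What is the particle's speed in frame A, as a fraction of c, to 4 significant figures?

u ≈ 0.8629c

Compose boost 2: (0.494 + 0.352)/(1 + 0.494×0.352) = 0.8460/1.17389 = 0.720682
Compose boost 3: (0.376 + 0.720682)/(1 + 0.376×0.720682) = 1.09668/1.27098 = 0.8629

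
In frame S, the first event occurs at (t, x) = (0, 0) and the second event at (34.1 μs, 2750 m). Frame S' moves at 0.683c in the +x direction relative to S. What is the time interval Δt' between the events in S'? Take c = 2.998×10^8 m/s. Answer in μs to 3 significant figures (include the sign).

Δt' ≈ 38.1 μs

γ = 1/√(1 − 0.683²) = 1.3691
Δt' = γ(Δt − vΔx/c²) = 1.3691 × (34.1 μs − 0.683×2750 m / (2.998×10^8 m/s))
= 1.3691 × (27.835 μs) = 38.1 μs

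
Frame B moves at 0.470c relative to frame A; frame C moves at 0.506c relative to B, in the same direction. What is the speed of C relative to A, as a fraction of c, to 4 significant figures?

u ≈ 0.7885c

Compose boost 2: (0.506 + 0.470)/(1 + 0.506×0.470) = 0.9760/1.23782 = 0.7885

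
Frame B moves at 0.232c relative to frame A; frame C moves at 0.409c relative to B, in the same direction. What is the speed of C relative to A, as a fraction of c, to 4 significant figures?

Compose boost 2: (0.409 + 0.232)/(1 + 0.409×0.232) = 0.6410/1.09489 = 0.5854

u ≈ 0.5854c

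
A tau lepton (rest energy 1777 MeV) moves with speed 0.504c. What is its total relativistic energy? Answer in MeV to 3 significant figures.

E ≈ 2060 MeV

γ = 1/√(1 − 0.504²) = 1.1578
E = γm₀c² = 1.1578 × 1777 MeV = 2060 MeV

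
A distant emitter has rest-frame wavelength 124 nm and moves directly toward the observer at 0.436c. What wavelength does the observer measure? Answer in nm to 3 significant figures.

λ_obs ≈ 77.7 nm

Relativistic Doppler: λ_obs = λ_src √((1−β)/(1+β))
= 124 × √(0.56400/1.4360) = 124 × 0.62670 = 77.7 nm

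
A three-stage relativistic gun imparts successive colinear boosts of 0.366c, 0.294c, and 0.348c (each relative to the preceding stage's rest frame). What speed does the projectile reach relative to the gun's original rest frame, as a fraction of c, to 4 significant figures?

Compose boost 2: (0.294 + 0.366)/(1 + 0.294×0.366) = 0.6600/1.10760 = 0.595881
Compose boost 3: (0.348 + 0.595881)/(1 + 0.348×0.595881) = 0.943881/1.20737 = 0.7818

u ≈ 0.7818c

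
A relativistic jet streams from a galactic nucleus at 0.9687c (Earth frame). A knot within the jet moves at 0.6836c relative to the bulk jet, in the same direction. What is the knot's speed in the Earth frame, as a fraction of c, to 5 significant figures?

u ≈ 0.99404c

Relativistic velocity addition: u = (u' + v)/(1 + u'v/c²)
= (0.6836 + 0.9687)/(1 + 0.6836×0.9687) = 1.6523/1.662203 = 0.99404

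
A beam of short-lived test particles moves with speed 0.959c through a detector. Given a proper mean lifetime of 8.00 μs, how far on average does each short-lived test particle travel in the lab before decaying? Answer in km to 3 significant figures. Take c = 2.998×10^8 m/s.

d ≈ 8.12 km

γ = 1/√(1 − 0.959²) = 3.5285
Dilated lifetime: Δt = γτ₀ = 3.5285 × 8.00 μs = 28.228 μs
d = vΔt = 0.959c × 28.228 μs = 2.8751×10^8 m/s × 2.8228×10^-5 s = 8.12 km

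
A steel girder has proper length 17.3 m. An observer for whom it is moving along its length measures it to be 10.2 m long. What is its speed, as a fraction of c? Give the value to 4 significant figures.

β ≈ 0.8077

γ = L₀/L = 17.3/10.2 = 1.69608
β = √(1 − 1/γ²) = 0.8077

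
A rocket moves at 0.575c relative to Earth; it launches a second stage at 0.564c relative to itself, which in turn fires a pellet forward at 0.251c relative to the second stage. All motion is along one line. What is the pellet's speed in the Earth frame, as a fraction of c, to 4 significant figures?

Compose boost 2: (0.564 + 0.575)/(1 + 0.564×0.575) = 1.139/1.32430 = 0.860077
Compose boost 3: (0.251 + 0.860077)/(1 + 0.251×0.860077) = 1.11108/1.21588 = 0.9138

u ≈ 0.9138c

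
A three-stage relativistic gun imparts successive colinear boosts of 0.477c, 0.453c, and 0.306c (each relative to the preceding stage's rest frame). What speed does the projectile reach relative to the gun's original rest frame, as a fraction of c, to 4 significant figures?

u ≈ 0.8677c

Compose boost 2: (0.453 + 0.477)/(1 + 0.453×0.477) = 0.9300/1.21608 = 0.764752
Compose boost 3: (0.306 + 0.764752)/(1 + 0.306×0.764752) = 1.07075/1.23401 = 0.8677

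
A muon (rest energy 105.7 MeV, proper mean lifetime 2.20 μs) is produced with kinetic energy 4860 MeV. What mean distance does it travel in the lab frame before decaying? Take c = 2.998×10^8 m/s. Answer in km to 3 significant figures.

γ = 1 + K/(m₀c²) = 1 + 4860/105.7 = 46.979
β = √(1 − 1/γ²) = 0.99977
Dilated lifetime: γτ₀ = 46.979 × 2.20 μs = 103.35 μs
d = βc·γτ₀ = 0.99977 × (2.998×10^8 m/s) × 0.00010335 s = 31.0 km

d ≈ 31.0 km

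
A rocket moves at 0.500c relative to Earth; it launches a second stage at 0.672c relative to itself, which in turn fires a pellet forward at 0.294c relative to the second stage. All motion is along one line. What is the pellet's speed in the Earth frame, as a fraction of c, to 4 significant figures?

u ≈ 0.9311c

Compose boost 2: (0.672 + 0.500)/(1 + 0.672×0.500) = 1.172/1.33600 = 0.877246
Compose boost 3: (0.294 + 0.877246)/(1 + 0.294×0.877246) = 1.17125/1.25791 = 0.9311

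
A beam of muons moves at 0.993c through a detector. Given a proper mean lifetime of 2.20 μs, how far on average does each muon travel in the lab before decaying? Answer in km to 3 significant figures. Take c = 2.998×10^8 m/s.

γ = 1/√(1 − 0.993²) = 8.4664
Dilated lifetime: Δt = γτ₀ = 8.4664 × 2.20 μs = 18.626 μs
d = vΔt = 0.993c × 18.626 μs = 2.9770×10^8 m/s × 1.8626×10^-5 s = 5.54 km

d ≈ 5.54 km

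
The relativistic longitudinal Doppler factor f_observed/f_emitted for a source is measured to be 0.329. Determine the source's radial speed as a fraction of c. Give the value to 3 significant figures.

f_obs/f_src = √((1−β)/(1+β)) = 0.329  ⇒  (1−β)/(1+β) = 0.10824
β = |1 − D²|/(1 + D²) = |1 − 0.10824|/(1 + 0.10824) = 0.805

β ≈ 0.805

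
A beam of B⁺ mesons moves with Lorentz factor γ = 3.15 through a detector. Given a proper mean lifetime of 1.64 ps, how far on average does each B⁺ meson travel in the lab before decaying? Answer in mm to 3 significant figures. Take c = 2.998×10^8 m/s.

β = √(1 − 1/γ²) = √(1 − 1/3.15²) = 0.94827
Dilated lifetime: Δt = γτ₀ = 3.15 × 1.64 ps = 5.1660 ps
d = vΔt = 0.94827c × 5.1660 ps = 2.8429×10^8 m/s × 5.1660×10^-12 s = 1.47 mm

d ≈ 1.47 mm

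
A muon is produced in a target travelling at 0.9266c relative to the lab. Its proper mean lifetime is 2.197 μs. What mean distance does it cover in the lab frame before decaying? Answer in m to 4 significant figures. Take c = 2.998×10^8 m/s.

d ≈ 1623 m

γ = 1/√(1 − 0.9266²) = 2.65923
Dilated lifetime: Δt = γτ₀ = 2.65923 × 2.197 μs = 5.84233 μs
d = vΔt = 0.9266c × 5.84233 μs = 2.77795×10^8 m/s × 5.84233×10^-6 s = 1623 m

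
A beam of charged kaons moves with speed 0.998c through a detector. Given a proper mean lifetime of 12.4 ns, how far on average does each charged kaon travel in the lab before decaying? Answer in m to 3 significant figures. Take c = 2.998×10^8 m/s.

d ≈ 58.7 m

γ = 1/√(1 − 0.998²) = 15.819
Dilated lifetime: Δt = γτ₀ = 15.819 × 12.4 ns = 196.16 ns
d = vΔt = 0.998c × 196.16 ns = 2.9920×10^8 m/s × 1.9616×10^-7 s = 58.7 m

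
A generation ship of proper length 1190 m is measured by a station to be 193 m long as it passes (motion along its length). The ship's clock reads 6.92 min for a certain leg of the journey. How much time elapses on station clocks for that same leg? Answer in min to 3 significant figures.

Length contraction ⇒ γ = L₀/L = 1190/193 = 6.1658
Time dilation: Δt = γτ₀ = 6.1658 × 6.92 min = 42.7 min

Δt ≈ 42.7 min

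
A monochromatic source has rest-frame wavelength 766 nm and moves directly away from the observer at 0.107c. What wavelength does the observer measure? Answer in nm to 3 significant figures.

Relativistic Doppler: λ_obs = λ_src √((1+β)/(1−β))
= 766 × √(1.1070/0.89300) = 766 × 1.1134 = 853 nm

λ_obs ≈ 853 nm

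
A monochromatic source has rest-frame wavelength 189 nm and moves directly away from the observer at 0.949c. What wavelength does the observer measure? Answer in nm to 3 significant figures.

Relativistic Doppler: λ_obs = λ_src √((1+β)/(1−β))
= 189 × √(1.9490/0.051000) = 189 × 6.1819 = 1170 nm

λ_obs ≈ 1170 nm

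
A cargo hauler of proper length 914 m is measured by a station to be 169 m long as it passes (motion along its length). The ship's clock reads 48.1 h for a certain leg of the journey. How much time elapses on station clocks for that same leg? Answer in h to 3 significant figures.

Length contraction ⇒ γ = L₀/L = 914/169 = 5.4083
Time dilation: Δt = γτ₀ = 5.4083 × 48.1 h = 260 h

Δt ≈ 260 h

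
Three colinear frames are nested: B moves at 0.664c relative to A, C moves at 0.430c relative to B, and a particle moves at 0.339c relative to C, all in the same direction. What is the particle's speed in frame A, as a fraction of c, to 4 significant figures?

Compose boost 2: (0.430 + 0.664)/(1 + 0.430×0.664) = 1.094/1.28552 = 0.851017
Compose boost 3: (0.339 + 0.851017)/(1 + 0.339×0.851017) = 1.19002/1.28849 = 0.9236

u ≈ 0.9236c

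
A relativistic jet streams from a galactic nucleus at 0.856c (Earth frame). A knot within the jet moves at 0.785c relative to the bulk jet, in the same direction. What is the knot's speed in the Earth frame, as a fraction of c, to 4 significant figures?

Relativistic velocity addition: u = (u' + v)/(1 + u'v/c²)
= (0.785 + 0.856)/(1 + 0.785×0.856) = 1.641/1.67196 = 0.9815

u ≈ 0.9815c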